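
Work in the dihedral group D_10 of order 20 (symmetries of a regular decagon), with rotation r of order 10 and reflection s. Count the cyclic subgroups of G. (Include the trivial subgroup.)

Group the elements of G by the cyclic subgroup they generate; each cyclic subgroup of order d accounts for φ(d) elements.
Cyclic subgroups by order — order 1: 1; order 2: 11; order 5: 1; order 10: 1.
Total: 14.

14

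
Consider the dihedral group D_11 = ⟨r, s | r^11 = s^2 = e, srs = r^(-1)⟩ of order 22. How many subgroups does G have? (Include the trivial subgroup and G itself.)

|G| = 22, so by Lagrange every subgroup order divides 22. Divisors: 1, 2, 11, 22.
Subgroups by order — order 1: 1; order 2: 11; order 11: 1; order 22: 1.
Total: 1 + 11 + 1 + 1 = 14.

14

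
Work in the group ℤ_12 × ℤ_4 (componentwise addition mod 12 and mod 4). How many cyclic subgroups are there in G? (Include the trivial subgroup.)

A cyclic subgroup of order d is generated by each of its φ(d) elements of order d, so the cyclic subgroups of order d number (#elements of order d)/φ(d).
Cyclic subgroups by order — order 1: 1; order 2: 3; order 3: 1; order 4: 6; order 6: 3; order 12: 6.
Total: 20.

20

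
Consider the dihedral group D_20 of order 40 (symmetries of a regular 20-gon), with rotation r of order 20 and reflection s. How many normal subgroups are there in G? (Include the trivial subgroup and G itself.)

G has 48 subgroups. Checking conjugation-invariance by order — order 1: 1/1 normal; order 2: 1/21 normal; order 4: 1/11 normal; order 5: 1/1 normal; order 8: 0/5 normal; order 10: 1/5 normal; order 20: 3/3 normal; order 40: 1/1 normal.
Total normal subgroups: 9.

9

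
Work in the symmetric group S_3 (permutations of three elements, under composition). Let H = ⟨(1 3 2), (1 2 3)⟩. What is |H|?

3

|⟨(1 3 2)⟩| = 3 and |⟨(1 2 3)⟩| = 3, so |H| is a multiple of lcm(3, 3) = 3 and divides |G| = 6.
Closing under the operation: H = {e, (1 2 3), (1 3 2)}, so |H| = 3.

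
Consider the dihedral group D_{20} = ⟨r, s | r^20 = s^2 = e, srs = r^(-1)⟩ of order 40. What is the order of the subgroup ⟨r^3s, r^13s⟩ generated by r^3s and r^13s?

|⟨r^3s⟩| = 2 and |⟨r^13s⟩| = 2, so |H| is a multiple of lcm(2, 2) = 2 and divides |G| = 40.
Closing under the operation: H = {e, r^10, r^3s, r^13s}, so |H| = 4.

4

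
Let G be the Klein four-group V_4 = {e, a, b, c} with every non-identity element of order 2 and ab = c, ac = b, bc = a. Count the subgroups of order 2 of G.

3

|G| = 4 and 2 | 4, so subgroups of order 2 are possible by Lagrange.
The subgroups of order 2 are: {e, a}; {e, b}; {e, c}.
So G has 3 subgroups of order 2.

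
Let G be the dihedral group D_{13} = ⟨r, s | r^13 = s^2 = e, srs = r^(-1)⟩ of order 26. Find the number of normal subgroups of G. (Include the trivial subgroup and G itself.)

3

G has 16 subgroups. Checking conjugation-invariance by order — order 1: 1/1 normal; order 2: 0/13 normal; order 13: 1/1 normal; order 26: 1/1 normal.
Total normal subgroups: 3.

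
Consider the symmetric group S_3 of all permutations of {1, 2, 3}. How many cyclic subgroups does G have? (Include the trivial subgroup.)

5

Group the elements of G by the cyclic subgroup they generate; each cyclic subgroup of order d accounts for φ(d) elements.
Cyclic subgroups by order — order 1: 1; order 2: 3; order 3: 1.
Total: 5.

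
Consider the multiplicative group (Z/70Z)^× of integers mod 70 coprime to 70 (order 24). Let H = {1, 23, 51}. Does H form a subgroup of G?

51 ∈ H but its inverse 11 ∉ H, so H is not a subgroup.

No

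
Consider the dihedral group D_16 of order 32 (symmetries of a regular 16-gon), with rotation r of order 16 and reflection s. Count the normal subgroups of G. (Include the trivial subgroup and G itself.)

8

G has 36 subgroups. Checking conjugation-invariance by order — order 1: 1/1 normal; order 2: 1/17 normal; order 4: 1/9 normal; order 8: 1/5 normal; order 16: 3/3 normal; order 32: 1/1 normal.
Total normal subgroups: 8.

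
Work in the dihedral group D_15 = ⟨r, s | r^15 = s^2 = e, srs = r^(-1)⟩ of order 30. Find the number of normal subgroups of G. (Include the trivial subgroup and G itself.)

5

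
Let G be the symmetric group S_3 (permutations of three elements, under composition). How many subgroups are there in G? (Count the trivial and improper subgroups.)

|G| = 6, so by Lagrange every subgroup order divides 6. Divisors: 1, 2, 3, 6.
Subgroups by order — order 1: 1; order 2: 3; order 3: 1; order 6: 1.
Total: 1 + 3 + 1 + 1 = 6.

6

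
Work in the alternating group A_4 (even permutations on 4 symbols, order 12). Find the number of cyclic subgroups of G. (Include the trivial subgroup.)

8

A cyclic subgroup of order d is generated by each of its φ(d) elements of order d, so the cyclic subgroups of order d number (#elements of order d)/φ(d).
Cyclic subgroups by order — order 1: 1; order 2: 3; order 3: 4.
Total: 8.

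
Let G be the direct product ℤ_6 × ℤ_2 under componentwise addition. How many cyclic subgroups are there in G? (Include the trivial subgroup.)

8

A cyclic subgroup of order d is generated by each of its φ(d) elements of order d, so the cyclic subgroups of order d number (#elements of order d)/φ(d).
Cyclic subgroups by order — order 1: 1; order 2: 3; order 3: 1; order 6: 3.
Total: 8.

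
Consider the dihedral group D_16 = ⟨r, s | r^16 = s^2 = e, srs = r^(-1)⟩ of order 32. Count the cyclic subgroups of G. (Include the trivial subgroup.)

21

Each element a generates a cyclic subgroup ⟨a⟩; distinct elements may generate the same one (a cyclic group of order d has φ(d) generators).
Cyclic subgroups by order — order 1: 1; order 2: 17; order 4: 1; order 8: 1; order 16: 1.
Total: 21.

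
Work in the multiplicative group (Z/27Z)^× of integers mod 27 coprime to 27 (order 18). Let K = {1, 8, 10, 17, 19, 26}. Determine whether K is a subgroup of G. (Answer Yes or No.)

Yes

|K| = 6 divides |G| = 18, consistent with Lagrange.
K contains the identity, every element's inverse is in K, and K is closed under ·: it is a subgroup.
In fact K = ⟨17⟩.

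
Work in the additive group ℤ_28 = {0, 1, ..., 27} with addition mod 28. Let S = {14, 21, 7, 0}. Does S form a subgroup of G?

Yes

|S| = 4 divides |G| = 28, consistent with Lagrange.
S contains the identity, every element's inverse is in S, and S is closed under +: it is a subgroup.
In fact S = ⟨21⟩.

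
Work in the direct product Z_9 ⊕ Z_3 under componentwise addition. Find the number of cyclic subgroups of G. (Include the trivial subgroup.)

8

Each element a generates a cyclic subgroup ⟨a⟩; distinct elements may generate the same one (a cyclic group of order d has φ(d) generators).
Cyclic subgroups by order — order 1: 1; order 3: 4; order 9: 3.
Total: 8.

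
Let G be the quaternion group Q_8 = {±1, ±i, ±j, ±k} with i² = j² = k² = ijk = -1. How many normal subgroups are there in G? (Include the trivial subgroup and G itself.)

G has 6 subgroups. Checking conjugation-invariance by order — order 1: 1/1 normal; order 2: 1/1 normal; order 4: 3/3 normal; order 8: 1/1 normal.
Total normal subgroups: 6.

6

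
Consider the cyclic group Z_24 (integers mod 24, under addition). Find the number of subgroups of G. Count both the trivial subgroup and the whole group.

A cyclic group of order 24 has exactly one subgroup for each divisor of 24.
Divisors of 24: 1, 2, 3, 4, 6, 8, 12, 24.
So Z_24 has 8 subgroups.

8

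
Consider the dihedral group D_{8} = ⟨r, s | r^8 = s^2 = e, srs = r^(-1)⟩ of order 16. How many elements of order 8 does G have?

The elements of order 8 are: r, r^3, r^5, r^7.
That's 4.

4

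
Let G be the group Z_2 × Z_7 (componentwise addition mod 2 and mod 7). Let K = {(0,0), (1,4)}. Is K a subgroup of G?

No

(1,4) ∈ K but its inverse (1,3) ∉ K, so K is not a subgroup.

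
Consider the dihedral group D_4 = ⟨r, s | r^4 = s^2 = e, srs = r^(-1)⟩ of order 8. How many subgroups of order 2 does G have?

|G| = 8 and 2 | 8, so subgroups of order 2 are possible by Lagrange.
The subgroups of order 2 are: {e, r^2}; {e, r^2s}; {e, r^3s}; {e, rs}; … (5 in all).
So G has 5 subgroups of order 2.

5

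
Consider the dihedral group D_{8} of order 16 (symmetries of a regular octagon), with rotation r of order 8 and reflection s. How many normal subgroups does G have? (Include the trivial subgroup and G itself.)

7

G has 19 subgroups. Checking conjugation-invariance by order — order 1: 1/1 normal; order 2: 1/9 normal; order 4: 1/5 normal; order 8: 3/3 normal; order 16: 1/1 normal.
Total normal subgroups: 7.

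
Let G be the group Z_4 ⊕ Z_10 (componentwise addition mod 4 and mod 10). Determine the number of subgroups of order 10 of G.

|G| = 40 and 10 | 40, so subgroups of order 10 are possible by Lagrange.
The subgroups of order 10 are: {(0,0), (0,1), (0,2), (0,3), (0,4), (0,5), (0,6), (0,7), (0,8), (0,9)}; {(0,0), (0,2), (0,4), (0,6), (0,8), (2,0), (2,2), (2,4), (2,6), (2,8)}; {(0,0), (0,2), (0,4), (0,6), (0,8), (2,1), (2,3), (2,5), (2,7), (2,9)}.
So G has 3 subgroups of order 10.

3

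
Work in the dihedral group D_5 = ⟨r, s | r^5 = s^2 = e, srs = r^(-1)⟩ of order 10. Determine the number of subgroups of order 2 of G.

|G| = 10 and 2 | 10, so subgroups of order 2 are possible by Lagrange.
The subgroups of order 2 are: {e, r^2s}; {e, r^3s}; {e, r^4s}; {e, rs}; … (5 in all).
So G has 5 subgroups of order 2.

5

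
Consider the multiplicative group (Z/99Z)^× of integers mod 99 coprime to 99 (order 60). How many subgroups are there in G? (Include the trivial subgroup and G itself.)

20

|G| = 60, so by Lagrange every subgroup order divides 60. Divisors: 1, 2, 3, 4, 5, 6, 10, 12, 15, 20, 30, 60.
Subgroups by order — order 1: 1; order 2: 3; order 3: 1; order 4: 1; order 5: 1; order 6: 3; order 10: 3; order 12: 1; order 15: 1; order 20: 1; order 30: 3; order 60: 1.
Total: 1 + 3 + 1 + 1 + 1 + 3 + 3 + 1 + 1 + 1 + 3 + 1 = 20.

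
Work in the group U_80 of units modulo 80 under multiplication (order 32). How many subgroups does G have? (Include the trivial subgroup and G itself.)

|G| = 32, so by Lagrange every subgroup order divides 32. Divisors: 1, 2, 4, 8, 16, 32.
Subgroups by order — order 1: 1; order 2: 7; order 4: 19; order 8: 19; order 16: 7; order 32: 1.
Total: 1 + 7 + 19 + 19 + 7 + 1 = 54.

54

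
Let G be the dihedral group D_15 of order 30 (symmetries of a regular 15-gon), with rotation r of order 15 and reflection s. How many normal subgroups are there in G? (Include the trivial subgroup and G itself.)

5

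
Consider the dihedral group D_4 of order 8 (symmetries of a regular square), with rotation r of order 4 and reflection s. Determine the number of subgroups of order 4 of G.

3

|G| = 8 and 4 | 8, so subgroups of order 4 are possible by Lagrange.
The subgroups of order 4 are: {e, r, r^2, r^3}; {e, r^2, s, r^2s}; {e, r^2, rs, r^3s}.
So G has 3 subgroups of order 4.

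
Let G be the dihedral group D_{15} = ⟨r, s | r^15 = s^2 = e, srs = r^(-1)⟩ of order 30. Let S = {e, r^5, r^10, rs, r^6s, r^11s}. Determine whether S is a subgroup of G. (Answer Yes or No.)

Yes

|S| = 6 divides |G| = 30, consistent with Lagrange.
S contains the identity, every element's inverse is in S, and S is closed under ·: it is a subgroup.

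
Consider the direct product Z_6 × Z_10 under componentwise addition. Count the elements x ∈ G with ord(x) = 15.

An element (a,b) has order lcm(ord(a), ord(b)); count pairs with lcm equal to 15.
Enumerating gives 8 such elements.

8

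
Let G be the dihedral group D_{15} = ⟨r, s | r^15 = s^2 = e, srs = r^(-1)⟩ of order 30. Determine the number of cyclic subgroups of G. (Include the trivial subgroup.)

19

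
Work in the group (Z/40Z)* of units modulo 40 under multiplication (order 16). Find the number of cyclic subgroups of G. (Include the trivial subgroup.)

A cyclic subgroup of order d is generated by each of its φ(d) elements of order d, so the cyclic subgroups of order d number (#elements of order d)/φ(d).
Cyclic subgroups by order — order 1: 1; order 2: 7; order 4: 4.
Total: 12.

12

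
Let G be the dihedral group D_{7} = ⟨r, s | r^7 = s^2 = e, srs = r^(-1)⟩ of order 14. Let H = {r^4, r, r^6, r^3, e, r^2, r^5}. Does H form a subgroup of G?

|H| = 7 divides |G| = 14, consistent with Lagrange.
H contains the identity, every element's inverse is in H, and H is closed under ·: it is a subgroup.
In fact H = ⟨r^4⟩.

Yes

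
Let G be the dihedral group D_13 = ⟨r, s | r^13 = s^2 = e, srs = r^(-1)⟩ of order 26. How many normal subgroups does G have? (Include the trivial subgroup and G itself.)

3

G has 16 subgroups. Checking conjugation-invariance by order — order 1: 1/1 normal; order 2: 0/13 normal; order 13: 1/1 normal; order 26: 1/1 normal.
Total normal subgroups: 3.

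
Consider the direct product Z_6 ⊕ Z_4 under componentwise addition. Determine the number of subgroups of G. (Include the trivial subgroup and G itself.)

16

|G| = 24, so by Lagrange every subgroup order divides 24. Divisors: 1, 2, 3, 4, 6, 8, 12, 24.
Subgroups by order — order 1: 1; order 2: 3; order 3: 1; order 4: 3; order 6: 3; order 8: 1; order 12: 3; order 24: 1.
Total: 1 + 3 + 1 + 3 + 3 + 1 + 3 + 1 = 16.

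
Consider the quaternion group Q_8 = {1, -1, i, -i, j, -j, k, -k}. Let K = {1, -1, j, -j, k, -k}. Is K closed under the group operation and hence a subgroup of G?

|K| = 6 does not divide |G| = 8, so by Lagrange K is not a subgroup.

No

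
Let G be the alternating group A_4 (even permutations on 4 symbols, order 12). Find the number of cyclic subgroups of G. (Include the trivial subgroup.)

8

Each element a generates a cyclic subgroup ⟨a⟩; distinct elements may generate the same one (a cyclic group of order d has φ(d) generators).
Cyclic subgroups by order — order 1: 1; order 2: 3; order 3: 4.
Total: 8.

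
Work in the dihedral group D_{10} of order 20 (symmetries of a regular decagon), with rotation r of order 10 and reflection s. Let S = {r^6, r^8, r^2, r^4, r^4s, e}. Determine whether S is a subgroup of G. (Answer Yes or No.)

No

|S| = 6 does not divide |G| = 20, so by Lagrange S is not a subgroup.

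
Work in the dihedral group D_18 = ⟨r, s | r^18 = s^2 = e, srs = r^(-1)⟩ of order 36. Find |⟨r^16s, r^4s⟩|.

6

|⟨r^16s⟩| = 2 and |⟨r^4s⟩| = 2, so |H| is a multiple of lcm(2, 2) = 2 and divides |G| = 36.
Closing under the operation: H = {e, r^6, r^12, r^4s, r^10s, r^16s}, so |H| = 6.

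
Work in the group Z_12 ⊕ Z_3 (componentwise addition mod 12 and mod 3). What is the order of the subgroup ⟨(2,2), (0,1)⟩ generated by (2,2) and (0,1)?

18

|⟨(2,2)⟩| = 6 and |⟨(0,1)⟩| = 3, so |H| is a multiple of lcm(6, 3) = 6 and divides |G| = 36.
Closing under the operation: H = {(0,0), (0,1), (0,2), (2,0), (2,1), (2,2), (4,0), (4,1), (4,2), (6,0), (6,1), (6,2), (8,0), (8,1), (8,2), (10,0), (10,1), (10,2)}, so |H| = 18.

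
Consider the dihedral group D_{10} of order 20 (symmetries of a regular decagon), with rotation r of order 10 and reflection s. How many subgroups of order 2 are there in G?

|G| = 20 and 2 | 20, so subgroups of order 2 are possible by Lagrange.
The subgroups of order 2 are: {e, r^2s}; {e, r^3s}; {e, r^4s}; {e, r^5}; … (11 in all).
So G has 11 subgroups of order 2.

11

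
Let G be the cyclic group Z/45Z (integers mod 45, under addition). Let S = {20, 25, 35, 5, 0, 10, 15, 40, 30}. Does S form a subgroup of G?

|S| = 9 divides |G| = 45, consistent with Lagrange.
S contains the identity, every element's inverse is in S, and S is closed under +: it is a subgroup.
In fact S = ⟨35⟩.

Yes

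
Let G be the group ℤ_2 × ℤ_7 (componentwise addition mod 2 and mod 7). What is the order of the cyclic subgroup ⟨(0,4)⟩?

The order of (0,4) in Z_2 × Z_7 is lcm(ord(0) in Z_2, ord(4) in Z_7).
ord(0) = 1 and ord(4) = 7, so |⟨(0,4)⟩| = lcm(1, 7) = 7.

7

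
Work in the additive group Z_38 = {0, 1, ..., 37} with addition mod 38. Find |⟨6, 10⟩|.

|⟨6⟩| = 19 and |⟨10⟩| = 19, so |H| is a multiple of lcm(19, 19) = 19 and divides |G| = 38.
Closing under the operation: H = {0, 2, 4, 6, 8, 10, 12, 14, 16, 18, 20, 22, 24, 26, 28, 30, 32, 34, 36}, so |H| = 19.

19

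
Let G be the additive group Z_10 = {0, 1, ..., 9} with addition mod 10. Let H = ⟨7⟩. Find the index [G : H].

1

|⟨7⟩| = 10 and |G| = 10.
By Lagrange, [G : H] = |G|/|H| = 10/10 = 1.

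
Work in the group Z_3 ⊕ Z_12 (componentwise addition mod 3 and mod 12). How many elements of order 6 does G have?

8

An element (a,b) has order lcm(ord(a), ord(b)); count pairs with lcm equal to 6.
Enumerating gives 8 such elements.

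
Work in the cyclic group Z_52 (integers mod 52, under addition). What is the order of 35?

In Z_52, the order of an element a is n/gcd(a, n).
gcd(35, 52) = 1, so |⟨35⟩| = 52/1 = 52.

52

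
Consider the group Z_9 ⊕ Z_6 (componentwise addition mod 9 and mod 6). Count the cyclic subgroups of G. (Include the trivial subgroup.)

A cyclic subgroup of order d is generated by each of its φ(d) elements of order d, so the cyclic subgroups of order d number (#elements of order d)/φ(d).
Cyclic subgroups by order — order 1: 1; order 2: 1; order 3: 4; order 6: 4; order 9: 3; order 18: 3.
Total: 16.

16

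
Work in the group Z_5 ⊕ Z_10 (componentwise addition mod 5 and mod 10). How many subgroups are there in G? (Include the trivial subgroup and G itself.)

|G| = 50, so by Lagrange every subgroup order divides 50. Divisors: 1, 2, 5, 10, 25, 50.
Subgroups by order — order 1: 1; order 2: 1; order 5: 6; order 10: 6; order 25: 1; order 50: 1.
Total: 1 + 1 + 6 + 6 + 1 + 1 = 16.

16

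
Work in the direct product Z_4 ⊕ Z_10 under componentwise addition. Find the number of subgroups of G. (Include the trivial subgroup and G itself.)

|G| = 40, so by Lagrange every subgroup order divides 40. Divisors: 1, 2, 4, 5, 8, 10, 20, 40.
Subgroups by order — order 1: 1; order 2: 3; order 4: 3; order 5: 1; order 8: 1; order 10: 3; order 20: 3; order 40: 1.
Total: 1 + 3 + 3 + 1 + 1 + 3 + 3 + 1 = 16.

16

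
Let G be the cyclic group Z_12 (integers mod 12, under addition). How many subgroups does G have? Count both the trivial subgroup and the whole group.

6

Subgroups of the cyclic group Z_12 correspond bijectively to divisors of 12.
Divisors of 12: 1, 2, 3, 4, 6, 12.
So Z_12 has 6 subgroups.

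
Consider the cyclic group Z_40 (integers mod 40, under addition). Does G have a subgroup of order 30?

30 does not divide |G| = 40, so by Lagrange no subgroup of order 30 exists.

No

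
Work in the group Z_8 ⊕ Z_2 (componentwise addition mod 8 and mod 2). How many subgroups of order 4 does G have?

3

|G| = 16 and 4 | 16, so subgroups of order 4 are possible by Lagrange.
The subgroups of order 4 are: {(0,0), (0,1), (4,0), (4,1)}; {(0,0), (2,0), (4,0), (6,0)}; {(0,0), (2,1), (4,0), (6,1)}.
So G has 3 subgroups of order 4.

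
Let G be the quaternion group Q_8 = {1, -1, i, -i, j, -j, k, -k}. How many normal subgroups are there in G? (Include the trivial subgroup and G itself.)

G has 6 subgroups. Checking conjugation-invariance by order — order 1: 1/1 normal; order 2: 1/1 normal; order 4: 3/3 normal; order 8: 1/1 normal.
Total normal subgroups: 6.

6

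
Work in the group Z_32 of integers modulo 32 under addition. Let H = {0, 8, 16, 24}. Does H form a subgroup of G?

Yes

|H| = 4 divides |G| = 32, consistent with Lagrange.
H contains the identity, every element's inverse is in H, and H is closed under +: it is a subgroup.
In fact H = ⟨8⟩.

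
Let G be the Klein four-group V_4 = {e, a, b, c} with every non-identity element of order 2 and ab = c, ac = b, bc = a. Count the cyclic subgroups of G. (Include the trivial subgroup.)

A cyclic subgroup of order d is generated by each of its φ(d) elements of order d, so the cyclic subgroups of order d number (#elements of order d)/φ(d).
Cyclic subgroups by order — order 1: 1; order 2: 3.
Total: 4.

4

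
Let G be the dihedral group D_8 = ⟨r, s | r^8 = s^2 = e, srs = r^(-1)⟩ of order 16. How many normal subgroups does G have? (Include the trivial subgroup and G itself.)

7

G has 19 subgroups. Checking conjugation-invariance by order — order 1: 1/1 normal; order 2: 1/9 normal; order 4: 1/5 normal; order 8: 3/3 normal; order 16: 1/1 normal.
Total normal subgroups: 7.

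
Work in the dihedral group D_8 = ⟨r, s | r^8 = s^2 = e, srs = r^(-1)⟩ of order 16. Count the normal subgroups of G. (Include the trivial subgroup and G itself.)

G has 19 subgroups. Checking conjugation-invariance by order — order 1: 1/1 normal; order 2: 1/9 normal; order 4: 1/5 normal; order 8: 3/3 normal; order 16: 1/1 normal.
Total normal subgroups: 7.

7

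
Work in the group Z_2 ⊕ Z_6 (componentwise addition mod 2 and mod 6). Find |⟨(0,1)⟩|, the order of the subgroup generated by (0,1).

6

The order of (0,1) in Z_2 × Z_6 is lcm(ord(0) in Z_2, ord(1) in Z_6).
ord(0) = 1 and ord(1) = 6, so |⟨(0,1)⟩| = lcm(1, 6) = 6.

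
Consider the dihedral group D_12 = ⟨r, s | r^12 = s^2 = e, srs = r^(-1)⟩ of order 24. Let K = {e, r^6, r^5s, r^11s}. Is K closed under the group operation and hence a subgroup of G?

Yes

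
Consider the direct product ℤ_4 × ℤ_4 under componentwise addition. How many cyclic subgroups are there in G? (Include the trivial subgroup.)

10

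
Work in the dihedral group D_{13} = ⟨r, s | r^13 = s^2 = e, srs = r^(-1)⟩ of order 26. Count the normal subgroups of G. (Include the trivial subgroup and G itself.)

3

G has 16 subgroups. Checking conjugation-invariance by order — order 1: 1/1 normal; order 2: 0/13 normal; order 13: 1/1 normal; order 26: 1/1 normal.
Total normal subgroups: 3.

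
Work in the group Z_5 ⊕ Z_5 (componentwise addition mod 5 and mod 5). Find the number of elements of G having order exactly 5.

24

An element (a,b) has order lcm(ord(a), ord(b)); count pairs with lcm equal to 5.
Enumerating gives 24 such elements.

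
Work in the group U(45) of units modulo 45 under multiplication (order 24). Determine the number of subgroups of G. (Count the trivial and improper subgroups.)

16

|G| = 24, so by Lagrange every subgroup order divides 24. Divisors: 1, 2, 3, 4, 6, 8, 12, 24.
Subgroups by order — order 1: 1; order 2: 3; order 3: 1; order 4: 3; order 6: 3; order 8: 1; order 12: 3; order 24: 1.
Total: 1 + 3 + 1 + 3 + 3 + 1 + 3 + 1 = 16.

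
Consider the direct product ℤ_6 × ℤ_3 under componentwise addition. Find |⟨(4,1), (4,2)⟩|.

9

|⟨(4,1)⟩| = 3 and |⟨(4,2)⟩| = 3, so |H| is a multiple of lcm(3, 3) = 3 and divides |G| = 18.
Closing under the operation: H = {(0,0), (0,1), (0,2), (2,0), (2,1), (2,2), (4,0), (4,1), (4,2)}, so |H| = 9.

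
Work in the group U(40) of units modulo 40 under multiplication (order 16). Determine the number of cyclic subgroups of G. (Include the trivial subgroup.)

Each element a generates a cyclic subgroup ⟨a⟩; distinct elements may generate the same one (a cyclic group of order d has φ(d) generators).
Cyclic subgroups by order — order 1: 1; order 2: 7; order 4: 4.
Total: 12.

12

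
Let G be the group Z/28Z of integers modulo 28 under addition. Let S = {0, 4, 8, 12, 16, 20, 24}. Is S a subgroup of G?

Yes

|S| = 7 divides |G| = 28, consistent with Lagrange.
S contains the identity, every element's inverse is in S, and S is closed under +: it is a subgroup.
In fact S = ⟨16⟩.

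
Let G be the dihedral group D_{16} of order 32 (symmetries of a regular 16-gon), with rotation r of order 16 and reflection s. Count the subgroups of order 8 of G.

|G| = 32 and 8 | 32, so subgroups of order 8 are possible by Lagrange.
The subgroups of order 8 are: {e, r^2, r^4, r^6, r^8, r^10, r^12, r^14}; {e, r^4, r^8, r^12, r^2s, r^6s, r^10s, r^14s}; {e, r^4, r^8, r^12, r^3s, r^7s, r^11s, r^15s}; {e, r^4, r^8, r^12, s, r^4s, r^8s, r^12s}; … (5 in all).
So G has 5 subgroups of order 8.

5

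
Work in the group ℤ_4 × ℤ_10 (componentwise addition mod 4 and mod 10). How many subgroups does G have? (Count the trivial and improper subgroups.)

16

|G| = 40, so by Lagrange every subgroup order divides 40. Divisors: 1, 2, 4, 5, 8, 10, 20, 40.
Subgroups by order — order 1: 1; order 2: 3; order 4: 3; order 5: 1; order 8: 1; order 10: 3; order 20: 3; order 40: 1.
Total: 1 + 3 + 3 + 1 + 1 + 3 + 3 + 1 = 16.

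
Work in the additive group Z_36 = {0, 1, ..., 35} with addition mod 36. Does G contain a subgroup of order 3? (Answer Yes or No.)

3 | 36. A subgroup of order 3 is {0, 12, 24}.

Yes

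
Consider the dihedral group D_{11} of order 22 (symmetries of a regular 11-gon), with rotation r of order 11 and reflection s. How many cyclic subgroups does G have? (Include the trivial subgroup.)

13

Group the elements of G by the cyclic subgroup they generate; each cyclic subgroup of order d accounts for φ(d) elements.
Cyclic subgroups by order — order 1: 1; order 2: 11; order 11: 1.
Total: 13.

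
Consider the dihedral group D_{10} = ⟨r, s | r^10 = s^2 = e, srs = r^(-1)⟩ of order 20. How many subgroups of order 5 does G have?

1

|G| = 20 and 5 | 20, so subgroups of order 5 are possible by Lagrange.
The subgroups of order 5 are: {e, r^2, r^4, r^6, r^8}.
So G has 1 subgroup of order 5.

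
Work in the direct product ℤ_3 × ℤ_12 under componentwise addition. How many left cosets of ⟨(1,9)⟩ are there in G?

|⟨(1,9)⟩| = 12 and |G| = 36.
By Lagrange, [G : H] = |G|/|H| = 36/12 = 3.

3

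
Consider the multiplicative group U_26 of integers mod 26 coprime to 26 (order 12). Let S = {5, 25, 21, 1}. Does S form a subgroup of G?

Yes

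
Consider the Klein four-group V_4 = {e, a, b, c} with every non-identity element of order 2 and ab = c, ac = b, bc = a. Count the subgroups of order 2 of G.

|G| = 4 and 2 | 4, so subgroups of order 2 are possible by Lagrange.
The subgroups of order 2 are: {e, a}; {e, b}; {e, c}.
So G has 3 subgroups of order 2.

3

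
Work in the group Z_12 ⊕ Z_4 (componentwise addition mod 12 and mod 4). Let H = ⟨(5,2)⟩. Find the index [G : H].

|⟨(5,2)⟩| = 12 and |G| = 48.
By Lagrange, [G : H] = |G|/|H| = 48/12 = 4.

4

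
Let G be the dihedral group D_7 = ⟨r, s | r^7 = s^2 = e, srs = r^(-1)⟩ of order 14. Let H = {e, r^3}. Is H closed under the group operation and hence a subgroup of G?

No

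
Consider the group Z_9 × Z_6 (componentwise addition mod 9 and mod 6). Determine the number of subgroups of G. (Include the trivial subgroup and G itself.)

20

|G| = 54, so by Lagrange every subgroup order divides 54. Divisors: 1, 2, 3, 6, 9, 18, 27, 54.
Subgroups by order — order 1: 1; order 2: 1; order 3: 4; order 6: 4; order 9: 4; order 18: 4; order 27: 1; order 54: 1.
Total: 1 + 1 + 4 + 4 + 4 + 4 + 1 + 1 = 20.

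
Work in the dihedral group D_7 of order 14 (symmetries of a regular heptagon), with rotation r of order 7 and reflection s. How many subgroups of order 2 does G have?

7

|G| = 14 and 2 | 14, so subgroups of order 2 are possible by Lagrange.
The subgroups of order 2 are: {e, r^2s}; {e, r^3s}; {e, r^4s}; {e, r^5s}; … (7 in all).
So G has 7 subgroups of order 2.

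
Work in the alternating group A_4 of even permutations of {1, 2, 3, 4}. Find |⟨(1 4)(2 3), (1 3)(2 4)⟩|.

|⟨(1 4)(2 3)⟩| = 2 and |⟨(1 3)(2 4)⟩| = 2, so |H| is a multiple of lcm(2, 2) = 2 and divides |G| = 12.
Closing under the operation: H = {e, (1 2)(3 4), (1 3)(2 4), (1 4)(2 3)}, so |H| = 4.

4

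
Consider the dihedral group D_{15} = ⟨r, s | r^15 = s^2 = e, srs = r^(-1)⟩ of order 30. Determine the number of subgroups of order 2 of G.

15

|G| = 30 and 2 | 30, so subgroups of order 2 are possible by Lagrange.
The subgroups of order 2 are: {e, r^10s}; {e, r^11s}; {e, r^12s}; {e, r^13s}; … (15 in all).
So G has 15 subgroups of order 2.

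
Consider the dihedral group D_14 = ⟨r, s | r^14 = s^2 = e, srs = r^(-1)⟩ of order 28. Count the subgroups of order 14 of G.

|G| = 28 and 14 | 28, so subgroups of order 14 are possible by Lagrange.
The subgroups of order 14 are: {e, r, r^2, r^3, r^4, r^5, r^6, r^7, r^8, r^9, r^10, r^11, r^12, r^13}; {e, r^2, r^4, r^6, r^8, r^10, r^12, s, r^2s, r^4s, r^6s, r^8s, r^10s, r^12s}; {e, r^2, r^4, r^6, r^8, r^10, r^12, rs, r^3s, r^5s, r^7s, r^9s, r^11s, r^13s}.
So G has 3 subgroups of order 14.

3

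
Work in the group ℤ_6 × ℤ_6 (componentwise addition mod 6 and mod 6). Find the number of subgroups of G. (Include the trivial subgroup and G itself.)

|G| = 36, so by Lagrange every subgroup order divides 36. Divisors: 1, 2, 3, 4, 6, 9, 12, 18, 36.
Subgroups by order — order 1: 1; order 2: 3; order 3: 4; order 4: 1; order 6: 12; order 9: 1; order 12: 4; order 18: 3; order 36: 1.
Total: 1 + 3 + 4 + 1 + 12 + 1 + 4 + 3 + 1 = 30.

30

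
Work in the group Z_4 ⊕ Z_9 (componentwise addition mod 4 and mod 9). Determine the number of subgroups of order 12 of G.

|G| = 36 and 12 | 36, so subgroups of order 12 are possible by Lagrange.
The subgroups of order 12 are: {(0,0), (0,3), (0,6), (1,0), (1,3), (1,6), (2,0), (2,3), (2,6), (3,0), (3,3), (3,6)}.
So G has 1 subgroup of order 12.

1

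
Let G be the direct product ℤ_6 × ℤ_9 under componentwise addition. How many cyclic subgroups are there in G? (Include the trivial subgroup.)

A cyclic subgroup of order d is generated by each of its φ(d) elements of order d, so the cyclic subgroups of order d number (#elements of order d)/φ(d).
Cyclic subgroups by order — order 1: 1; order 2: 1; order 3: 4; order 6: 4; order 9: 3; order 18: 3.
Total: 16.

16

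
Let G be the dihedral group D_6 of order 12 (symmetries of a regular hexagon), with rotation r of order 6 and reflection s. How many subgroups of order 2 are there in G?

7

|G| = 12 and 2 | 12, so subgroups of order 2 are possible by Lagrange.
The subgroups of order 2 are: {e, r^2s}; {e, r^3}; {e, r^3s}; {e, r^4s}; … (7 in all).
So G has 7 subgroups of order 2.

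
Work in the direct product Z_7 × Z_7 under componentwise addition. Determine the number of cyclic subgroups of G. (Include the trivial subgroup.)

9

A cyclic subgroup of order d is generated by each of its φ(d) elements of order d, so the cyclic subgroups of order d number (#elements of order d)/φ(d).
Cyclic subgroups by order — order 1: 1; order 7: 8.
Total: 9.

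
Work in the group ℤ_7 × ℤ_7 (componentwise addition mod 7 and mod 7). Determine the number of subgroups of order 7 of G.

8

|G| = 49 and 7 | 49, so subgroups of order 7 are possible by Lagrange.
The subgroups of order 7 are: {(0,0), (0,1), (0,2), (0,3), (0,4), (0,5), (0,6)}; {(0,0), (1,0), (2,0), (3,0), (4,0), (5,0), (6,0)}; {(0,0), (1,1), (2,2), (3,3), (4,4), (5,5), (6,6)}; {(0,0), (1,2), (2,4), (3,6), (4,1), (5,3), (6,5)}; … (8 in all).
So G has 8 subgroups of order 7.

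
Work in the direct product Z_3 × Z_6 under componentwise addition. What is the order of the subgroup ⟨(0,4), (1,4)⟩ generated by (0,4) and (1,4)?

|⟨(0,4)⟩| = 3 and |⟨(1,4)⟩| = 3, so |H| is a multiple of lcm(3, 3) = 3 and divides |G| = 18.
Closing under the operation: H = {(0,0), (0,2), (0,4), (1,0), (1,2), (1,4), (2,0), (2,2), (2,4)}, so |H| = 9.

9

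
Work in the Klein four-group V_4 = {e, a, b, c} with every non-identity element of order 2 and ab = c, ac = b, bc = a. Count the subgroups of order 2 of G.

3

|G| = 4 and 2 | 4, so subgroups of order 2 are possible by Lagrange.
The subgroups of order 2 are: {e, a}; {e, b}; {e, c}.
So G has 3 subgroups of order 2.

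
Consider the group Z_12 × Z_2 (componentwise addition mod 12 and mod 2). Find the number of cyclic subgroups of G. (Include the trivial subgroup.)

12

A cyclic subgroup of order d is generated by each of its φ(d) elements of order d, so the cyclic subgroups of order d number (#elements of order d)/φ(d).
Cyclic subgroups by order — order 1: 1; order 2: 3; order 3: 1; order 4: 2; order 6: 3; order 12: 2.
Total: 12.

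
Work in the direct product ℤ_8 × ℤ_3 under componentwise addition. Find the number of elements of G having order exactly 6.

An element (a,b) has order lcm(ord(a), ord(b)); count pairs with lcm equal to 6.
Enumerating gives 2 such elements.

2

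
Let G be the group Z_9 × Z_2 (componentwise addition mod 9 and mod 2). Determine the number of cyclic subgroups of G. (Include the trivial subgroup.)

6

A cyclic subgroup of order d is generated by each of its φ(d) elements of order d, so the cyclic subgroups of order d number (#elements of order d)/φ(d).
Cyclic subgroups by order — order 1: 1; order 2: 1; order 3: 1; order 6: 1; order 9: 1; order 18: 1.
Total: 6.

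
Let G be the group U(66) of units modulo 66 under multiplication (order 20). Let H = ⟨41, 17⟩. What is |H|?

|⟨41⟩| = 10 and |⟨17⟩| = 10, so |H| is a multiple of lcm(10, 10) = 10 and divides |G| = 20.
Closing under the operation: H = {1, 17, 25, 29, 31, 35, 37, 41, 49, 65}, so |H| = 10.

10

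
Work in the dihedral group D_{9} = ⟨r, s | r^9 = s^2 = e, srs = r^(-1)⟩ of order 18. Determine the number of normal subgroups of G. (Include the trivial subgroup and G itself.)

G has 16 subgroups. Checking conjugation-invariance by order — order 1: 1/1 normal; order 2: 0/9 normal; order 3: 1/1 normal; order 6: 0/3 normal; order 9: 1/1 normal; order 18: 1/1 normal.
Total normal subgroups: 4.

4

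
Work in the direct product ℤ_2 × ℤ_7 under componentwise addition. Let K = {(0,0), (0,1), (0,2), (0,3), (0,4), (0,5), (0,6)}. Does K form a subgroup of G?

Yes

|K| = 7 divides |G| = 14, consistent with Lagrange.
K contains the identity, every element's inverse is in K, and K is closed under +: it is a subgroup.
In fact K = ⟨(0,1)⟩.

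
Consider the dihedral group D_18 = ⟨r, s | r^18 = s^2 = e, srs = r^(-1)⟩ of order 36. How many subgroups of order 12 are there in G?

3

|G| = 36 and 12 | 36, so subgroups of order 12 are possible by Lagrange.
The subgroups of order 12 are: {e, r^3, r^6, r^9, r^12, r^15, rs, r^4s, r^7s, r^10s, r^13s, r^16s}; {e, r^3, r^6, r^9, r^12, r^15, r^2s, r^5s, r^8s, r^11s, r^14s, r^17s}; {e, r^3, r^6, r^9, r^12, r^15, s, r^3s, r^6s, r^9s, r^12s, r^15s}.
So G has 3 subgroups of order 12.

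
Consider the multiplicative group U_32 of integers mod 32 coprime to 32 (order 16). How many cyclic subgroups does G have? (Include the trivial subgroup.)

Group the elements of G by the cyclic subgroup they generate; each cyclic subgroup of order d accounts for φ(d) elements.
Cyclic subgroups by order — order 1: 1; order 2: 3; order 4: 2; order 8: 2.
Total: 8.

8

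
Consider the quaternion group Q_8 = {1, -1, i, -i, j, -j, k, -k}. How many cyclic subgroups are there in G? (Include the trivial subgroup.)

A cyclic subgroup of order d is generated by each of its φ(d) elements of order d, so the cyclic subgroups of order d number (#elements of order d)/φ(d).
Cyclic subgroups by order — order 1: 1; order 2: 1; order 4: 3.
Total: 5.

5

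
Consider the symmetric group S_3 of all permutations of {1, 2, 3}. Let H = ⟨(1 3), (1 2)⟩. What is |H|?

6

|⟨(1 3)⟩| = 2 and |⟨(1 2)⟩| = 2, so |H| is a multiple of lcm(2, 2) = 2 and divides |G| = 6.
Closing {(1 3), (1 2)} under the group operation gives all of G, so |H| = 6.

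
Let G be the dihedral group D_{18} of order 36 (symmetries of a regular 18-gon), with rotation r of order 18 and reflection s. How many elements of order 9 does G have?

The elements of order 9 are: r^2, r^4, r^8, r^10, r^14, r^16.
That's 6.

6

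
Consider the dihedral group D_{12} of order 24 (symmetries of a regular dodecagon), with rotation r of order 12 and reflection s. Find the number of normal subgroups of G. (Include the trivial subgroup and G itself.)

G has 34 subgroups. Checking conjugation-invariance by order — order 1: 1/1 normal; order 2: 1/13 normal; order 3: 1/1 normal; order 4: 1/7 normal; order 6: 1/5 normal; order 8: 0/3 normal; order 12: 3/3 normal; order 24: 1/1 normal.
Total normal subgroups: 9.

9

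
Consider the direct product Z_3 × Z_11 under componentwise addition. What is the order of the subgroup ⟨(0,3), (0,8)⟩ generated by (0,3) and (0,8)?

|⟨(0,3)⟩| = 11 and |⟨(0,8)⟩| = 11, so |H| is a multiple of lcm(11, 11) = 11 and divides |G| = 33.
Closing under the operation: H = {(0,0), (0,1), (0,2), (0,3), (0,4), (0,5), (0,6), (0,7), (0,8), (0,9), (0,10)}, so |H| = 11.

11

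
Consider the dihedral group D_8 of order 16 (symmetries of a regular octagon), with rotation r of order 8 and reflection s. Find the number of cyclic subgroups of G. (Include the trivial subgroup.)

Each element a generates a cyclic subgroup ⟨a⟩; distinct elements may generate the same one (a cyclic group of order d has φ(d) generators).
Cyclic subgroups by order — order 1: 1; order 2: 9; order 4: 1; order 8: 1.
Total: 12.

12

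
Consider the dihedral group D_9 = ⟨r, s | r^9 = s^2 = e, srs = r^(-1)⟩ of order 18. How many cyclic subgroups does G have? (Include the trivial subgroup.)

A cyclic subgroup of order d is generated by each of its φ(d) elements of order d, so the cyclic subgroups of order d number (#elements of order d)/φ(d).
Cyclic subgroups by order — order 1: 1; order 2: 9; order 3: 1; order 9: 1.
Total: 12.

12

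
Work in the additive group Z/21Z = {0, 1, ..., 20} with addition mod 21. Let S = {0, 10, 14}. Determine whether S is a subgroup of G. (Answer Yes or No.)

10 ∈ S but its inverse 11 ∉ S, so S is not a subgroup.

No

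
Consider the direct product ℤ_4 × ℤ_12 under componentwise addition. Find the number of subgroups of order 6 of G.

|G| = 48 and 6 | 48, so subgroups of order 6 are possible by Lagrange.
The subgroups of order 6 are: {(0,0), (0,2), (0,4), (0,6), (0,8), (0,10)}; {(0,0), (0,4), (0,8), (2,0), (2,4), (2,8)}; {(0,0), (0,4), (0,8), (2,2), (2,6), (2,10)}.
So G has 3 subgroups of order 6.

3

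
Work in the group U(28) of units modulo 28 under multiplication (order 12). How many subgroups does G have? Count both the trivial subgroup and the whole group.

|G| = 12, so by Lagrange every subgroup order divides 12. Divisors: 1, 2, 3, 4, 6, 12.
Subgroups by order — order 1: 1; order 2: 3; order 3: 1; order 4: 1; order 6: 3; order 12: 1.
Total: 1 + 3 + 1 + 1 + 3 + 1 = 10.

10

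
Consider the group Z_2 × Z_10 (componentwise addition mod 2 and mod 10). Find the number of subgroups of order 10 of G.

3

|G| = 20 and 10 | 20, so subgroups of order 10 are possible by Lagrange.
The subgroups of order 10 are: {(0,0), (0,1), (0,2), (0,3), (0,4), (0,5), (0,6), (0,7), (0,8), (0,9)}; {(0,0), (0,2), (0,4), (0,6), (0,8), (1,0), (1,2), (1,4), (1,6), (1,8)}; {(0,0), (0,2), (0,4), (0,6), (0,8), (1,1), (1,3), (1,5), (1,7), (1,9)}.
So G has 3 subgroups of order 10.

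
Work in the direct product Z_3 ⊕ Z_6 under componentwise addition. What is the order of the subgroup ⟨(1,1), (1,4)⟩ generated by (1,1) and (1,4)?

|⟨(1,1)⟩| = 6 and |⟨(1,4)⟩| = 3, so |H| is a multiple of lcm(6, 3) = 6 and divides |G| = 18.
Closing under the operation: H = {(0,0), (0,3), (1,1), (1,4), (2,2), (2,5)}, so |H| = 6.

6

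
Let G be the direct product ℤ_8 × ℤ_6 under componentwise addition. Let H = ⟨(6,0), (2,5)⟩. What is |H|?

|⟨(6,0)⟩| = 4 and |⟨(2,5)⟩| = 12, so |H| is a multiple of lcm(4, 12) = 12 and divides |G| = 48.
Closing under the operation: H = {(0,0), (0,1), (0,2), (0,3), (0,4), (0,5), (2,0), (2,1), (2,2), (2,3), (2,4), (2,5), (4,0), (4,1), (4,2), (4,3), (4,4), (4,5), (6,0), (6,1), (6,2), (6,3), (6,4), (6,5)}, so |H| = 24.

24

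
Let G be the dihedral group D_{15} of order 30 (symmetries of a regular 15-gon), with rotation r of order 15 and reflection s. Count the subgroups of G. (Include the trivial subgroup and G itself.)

28

|G| = 30, so by Lagrange every subgroup order divides 30. Divisors: 1, 2, 3, 5, 6, 10, 15, 30.
Subgroups by order — order 1: 1; order 2: 15; order 3: 1; order 5: 1; order 6: 5; order 10: 3; order 15: 1; order 30: 1.
Total: 1 + 15 + 1 + 1 + 5 + 3 + 1 + 1 = 28.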